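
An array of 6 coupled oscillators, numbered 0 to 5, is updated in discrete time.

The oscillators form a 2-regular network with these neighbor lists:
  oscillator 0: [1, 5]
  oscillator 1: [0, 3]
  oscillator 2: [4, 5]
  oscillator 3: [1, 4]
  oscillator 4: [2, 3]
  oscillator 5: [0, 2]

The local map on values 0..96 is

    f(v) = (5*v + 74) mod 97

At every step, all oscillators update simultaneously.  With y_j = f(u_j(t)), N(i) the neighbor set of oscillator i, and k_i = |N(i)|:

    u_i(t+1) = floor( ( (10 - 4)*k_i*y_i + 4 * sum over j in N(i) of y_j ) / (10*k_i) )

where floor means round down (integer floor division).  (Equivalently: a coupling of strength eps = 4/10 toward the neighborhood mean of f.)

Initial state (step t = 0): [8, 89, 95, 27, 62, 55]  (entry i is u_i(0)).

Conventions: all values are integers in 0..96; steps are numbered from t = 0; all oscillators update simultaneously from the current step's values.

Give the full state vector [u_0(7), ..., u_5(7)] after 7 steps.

Answer: [37, 34, 52, 13, 24, 43]

Derivation:
t=0: [8, 89, 95, 27, 62, 55]
t=1: [28, 26, 68, 34, 71, 51]
t=2: [21, 20, 31, 40, 39, 32]
t=3: [72, 78, 44, 78, 68, 47]
t=4: [46, 70, 10, 66, 31, 20]
t=5: [30, 27, 38, 23, 29, 54]
t=6: [31, 33, 57, 63, 47, 51]
t=7: [37, 34, 52, 13, 24, 43]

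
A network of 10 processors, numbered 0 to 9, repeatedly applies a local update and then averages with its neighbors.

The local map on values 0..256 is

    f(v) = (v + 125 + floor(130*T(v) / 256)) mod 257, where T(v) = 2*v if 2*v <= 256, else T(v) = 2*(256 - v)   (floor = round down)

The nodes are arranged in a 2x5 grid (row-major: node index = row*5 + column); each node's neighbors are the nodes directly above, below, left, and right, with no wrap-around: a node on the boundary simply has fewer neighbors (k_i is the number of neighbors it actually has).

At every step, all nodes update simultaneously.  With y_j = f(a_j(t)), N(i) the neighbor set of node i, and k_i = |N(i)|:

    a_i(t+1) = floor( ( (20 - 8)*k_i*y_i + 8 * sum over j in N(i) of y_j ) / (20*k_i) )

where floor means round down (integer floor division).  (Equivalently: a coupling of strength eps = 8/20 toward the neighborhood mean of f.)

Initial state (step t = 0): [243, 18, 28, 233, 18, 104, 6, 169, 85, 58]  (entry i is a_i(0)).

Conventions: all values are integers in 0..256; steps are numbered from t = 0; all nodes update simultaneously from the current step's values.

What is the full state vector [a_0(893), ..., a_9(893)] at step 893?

Simulating step by step:
t=0: [243, 18, 28, 233, 18, 104, 6, 169, 85, 58]
t=1: [122, 155, 163, 125, 169, 98, 130, 122, 88, 184]
t=2: [105, 123, 122, 110, 123, 86, 115, 107, 74, 109]
t=3: [78, 107, 106, 86, 104, 60, 91, 80, 44, 78]
t=4: [80, 70, 69, 74, 59, 162, 78, 63, 140, 73]
t=5: [44, 13, 41, 60, 152, 85, 66, 171, 112, 82]
t=6: [165, 146, 193, 203, 130, 66, 42, 115, 109, 63]
t=7: [100, 136, 120, 119, 150, 67, 155, 115, 115, 193]
t=8: [67, 115, 109, 108, 121, 40, 105, 103, 103, 119]
t=9: [62, 81, 86, 87, 105, 139, 97, 77, 80, 101]
t=10: [180, 65, 37, 45, 70, 137, 61, 31, 35, 64]
t=11: [151, 229, 207, 182, 99, 149, 223, 197, 204, 193]
t=12: [124, 124, 124, 117, 90, 124, 124, 124, 124, 112]
t=13: [117, 117, 115, 99, 68, 117, 117, 117, 111, 89]
t=14: [103, 102, 95, 66, 25, 103, 103, 100, 83, 47]
t=15: [74, 71, 54, 36, 149, 75, 73, 63, 59, 173]
t=16: [16, 41, 201, 198, 139, 17, 46, 216, 222, 148]
t=17: [167, 190, 135, 124, 124, 170, 195, 136, 124, 124]
t=18: [125, 124, 123, 118, 117, 124, 124, 123, 118, 117]
t=19: [118, 117, 113, 106, 103, 117, 116, 113, 106, 103]
t=20: [104, 101, 94, 82, 76, 103, 100, 93, 82, 76]
t=21: [75, 69, 55, 34, 23, 74, 68, 54, 34, 23]
t=22: [16, 38, 198, 195, 175, 15, 37, 197, 195, 175]
t=23: [165, 184, 134, 124, 124, 164, 183, 134, 124, 124]
t=24: [125, 125, 123, 118, 117, 125, 125, 123, 118, 117]
t=25: [119, 118, 114, 106, 103, 119, 118, 114, 106, 103]
t=26: [106, 104, 95, 82, 76, 106, 104, 95, 82, 76]
t=27: [80, 75, 57, 34, 23, 80, 75, 57, 34, 23]
t=28: [27, 49, 203, 196, 175, 27, 49, 203, 196, 175]
t=29: [187, 203, 137, 124, 124, 187, 203, 137, 124, 124]
t=30: [124, 124, 123, 118, 117, 124, 124, 123, 118, 117]
t=31: [117, 116, 113, 106, 103, 117, 116, 113, 106, 103]
t=32: [102, 100, 93, 82, 76, 102, 100, 93, 82, 76]
t=33: [72, 67, 53, 34, 23, 72, 67, 53, 34, 23]
t=34: [11, 34, 195, 195, 175, 11, 34, 195, 195, 175]
t=35: [156, 177, 133, 124, 124, 156, 177, 133, 124, 124]
t=36: [125, 125, 123, 118, 117, 125, 125, 123, 118, 117]

Answer: [187, 203, 137, 124, 124, 187, 203, 137, 124, 124]
Key observation: The state at step 24, [125, 125, 123, 118, 117, 125, 125, 123, 118, 117], reappears at step 36: the system is in a cycle of period 12 from step 24 on.  Therefore the state at step 893 equals the state at step 24 + ((893 - 24) mod 12) = 29, which is [187, 203, 137, 124, 124, 187, 203, 137, 124, 124].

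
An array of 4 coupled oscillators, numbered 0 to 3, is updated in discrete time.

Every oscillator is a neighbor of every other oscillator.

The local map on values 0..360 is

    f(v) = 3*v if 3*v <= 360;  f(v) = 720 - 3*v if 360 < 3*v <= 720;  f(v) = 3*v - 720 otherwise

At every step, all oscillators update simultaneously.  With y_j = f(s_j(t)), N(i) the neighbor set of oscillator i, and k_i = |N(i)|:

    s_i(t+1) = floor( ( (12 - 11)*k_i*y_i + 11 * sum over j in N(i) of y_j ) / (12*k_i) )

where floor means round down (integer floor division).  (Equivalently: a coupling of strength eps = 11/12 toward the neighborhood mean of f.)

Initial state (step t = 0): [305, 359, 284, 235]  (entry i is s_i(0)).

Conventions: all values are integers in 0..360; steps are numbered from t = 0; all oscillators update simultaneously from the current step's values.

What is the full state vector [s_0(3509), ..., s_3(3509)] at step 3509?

Answer: [72, 72, 72, 72]
Key observation: The state at step 11, [72, 72, 72, 72], reappears at step 13: the system is in a cycle of period 2 from step 11 on.  Therefore the state at step 3509 equals the state at step 11 + ((3509 - 11) mod 2) = 11, which is [72, 72, 72, 72].

Derivation:
t=0: [305, 359, 284, 235]
t=1: [170, 134, 184, 210]
t=2: [193, 169, 202, 220]
t=3: [130, 114, 136, 148]
t=4: [311, 309, 315, 323]
t=5: [225, 227, 223, 217]
t=6: [52, 53, 51, 47]
t=7: [151, 150, 152, 154]
t=8: [264, 263, 264, 266]
t=9: [72, 73, 72, 71]
t=10: [216, 215, 216, 216]
t=11: [72, 72, 72, 72]
t=12: [216, 216, 216, 216]
t=13: [72, 72, 72, 72]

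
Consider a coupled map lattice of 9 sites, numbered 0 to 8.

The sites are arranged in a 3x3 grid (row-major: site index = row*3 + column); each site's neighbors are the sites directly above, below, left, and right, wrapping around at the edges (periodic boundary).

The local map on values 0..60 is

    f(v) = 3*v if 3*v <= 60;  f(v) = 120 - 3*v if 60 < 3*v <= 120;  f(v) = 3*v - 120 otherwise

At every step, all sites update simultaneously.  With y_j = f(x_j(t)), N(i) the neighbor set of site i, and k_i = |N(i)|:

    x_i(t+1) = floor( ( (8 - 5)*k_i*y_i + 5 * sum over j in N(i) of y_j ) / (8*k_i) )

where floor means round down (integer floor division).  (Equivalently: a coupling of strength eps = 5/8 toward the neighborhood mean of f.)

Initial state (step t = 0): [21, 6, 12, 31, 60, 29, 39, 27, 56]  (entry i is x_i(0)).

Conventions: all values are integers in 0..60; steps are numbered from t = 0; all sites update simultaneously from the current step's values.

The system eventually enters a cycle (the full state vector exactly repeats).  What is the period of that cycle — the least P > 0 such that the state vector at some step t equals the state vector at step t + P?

Answer: 4
Key observation: The state at step 49, [38, 38, 38, 16, 16, 16, 38, 38, 38], reappears at step 53 — and no state repeats earlier — so the cycle the system enters has period 4.

Derivation:
t=0: [21, 6, 12, 31, 60, 29, 39, 27, 56]
t=1: [34, 36, 37, 34, 40, 39, 27, 34, 35]
t=2: [18, 11, 10, 16, 7, 7, 25, 17, 16]
t=3: [44, 36, 35, 40, 31, 30, 48, 42, 40]
t=4: [12, 13, 14, 14, 17, 17, 11, 12, 11]
t=5: [37, 40, 40, 42, 45, 45, 35, 37, 37]
t=6: [6, 5, 5, 10, 10, 10, 10, 9, 9]
t=7: [20, 19, 19, 28, 27, 27, 27, 26, 26]
t=8: [52, 52, 52, 41, 41, 41, 42, 43, 43]
t=9: [26, 26, 26, 8, 9, 9, 11, 11, 11]
t=10: [37, 38, 38, 29, 29, 29, 33, 33, 33]
t=11: [13, 13, 13, 27, 26, 26, 21, 20, 20]
t=12: [41, 42, 42, 42, 43, 43, 52, 53, 53]
t=13: [9, 11, 11, 11, 12, 12, 27, 28, 28]
t=14: [31, 33, 33, 33, 35, 35, 35, 36, 36]
t=15: [22, 19, 19, 19, 16, 16, 16, 14, 14]
t=16: [54, 52, 52, 52, 49, 49, 48, 46, 46]
t=17: [36, 32, 32, 32, 28, 28, 26, 23, 23]
t=18: [22, 28, 28, 28, 34, 34, 37, 43, 43]
t=19: [38, 31, 31, 28, 22, 22, 20, 14, 14]
t=20: [25, 30, 30, 40, 45, 45, 42, 44, 44]
t=21: [27, 27, 27, 12, 14, 14, 13, 14, 14]
t=22: [38, 39, 39, 38, 40, 40, 39, 41, 41]
t=23: [4, 3, 3, 3, 1, 1, 3, 2, 2]
t=24: [10, 8, 8, 7, 5, 5, 8, 6, 6]
t=25: [25, 22, 22, 21, 17, 17, 22, 19, 19]
t=26: [51, 52, 52, 52, 53, 53, 54, 55, 55]
t=27: [35, 37, 37, 37, 39, 39, 40, 42, 42]
t=28: [9, 8, 8, 6, 5, 5, 5, 5, 5]
t=29: [22, 21, 21, 18, 16, 16, 17, 16, 16]
t=30: [54, 53, 53, 51, 50, 50, 51, 49, 49]
t=31: [38, 36, 36, 33, 31, 31, 32, 30, 30]
t=32: [13, 16, 16, 21, 24, 24, 22, 25, 25]
t=33: [46, 46, 46, 50, 48, 48, 49, 47, 47]
t=34: [21, 19, 19, 25, 23, 23, 24, 21, 21]
t=35: [53, 56, 56, 49, 51, 51, 51, 54, 54]
t=36: [39, 43, 43, 31, 35, 35, 35, 40, 40]
t=37: [10, 7, 7, 17, 13, 13, 10, 6, 6]
t=38: [30, 24, 24, 40, 34, 34, 29, 23, 23]
t=39: [31, 40, 40, 15, 25, 25, 33, 42, 42]
t=40: [20, 12, 12, 38, 31, 31, 21, 13, 13]
t=41: [43, 38, 38, 28, 27, 27, 43, 39, 39]
t=42: [12, 11, 11, 28, 27, 27, 11, 10, 10]
t=43: [34, 33, 33, 36, 36, 36, 33, 32, 32]
t=44: [18, 19, 19, 14, 15, 15, 20, 21, 21]
t=45: [54, 54, 54, 47, 48, 48, 55, 55, 55]
t=46: [39, 39, 39, 28, 29, 29, 40, 41, 41]
t=47: [7, 7, 7, 24, 24, 24, 7, 7, 7]
t=48: [25, 25, 25, 39, 39, 39, 25, 25, 25]
t=49: [38, 38, 38, 16, 16, 16, 38, 38, 38]
t=50: [12, 12, 12, 34, 34, 34, 12, 12, 12]
t=51: [33, 33, 33, 23, 23, 23, 33, 33, 33]
t=52: [25, 25, 25, 41, 41, 41, 25, 25, 25]
t=53: [38, 38, 38, 16, 16, 16, 38, 38, 38]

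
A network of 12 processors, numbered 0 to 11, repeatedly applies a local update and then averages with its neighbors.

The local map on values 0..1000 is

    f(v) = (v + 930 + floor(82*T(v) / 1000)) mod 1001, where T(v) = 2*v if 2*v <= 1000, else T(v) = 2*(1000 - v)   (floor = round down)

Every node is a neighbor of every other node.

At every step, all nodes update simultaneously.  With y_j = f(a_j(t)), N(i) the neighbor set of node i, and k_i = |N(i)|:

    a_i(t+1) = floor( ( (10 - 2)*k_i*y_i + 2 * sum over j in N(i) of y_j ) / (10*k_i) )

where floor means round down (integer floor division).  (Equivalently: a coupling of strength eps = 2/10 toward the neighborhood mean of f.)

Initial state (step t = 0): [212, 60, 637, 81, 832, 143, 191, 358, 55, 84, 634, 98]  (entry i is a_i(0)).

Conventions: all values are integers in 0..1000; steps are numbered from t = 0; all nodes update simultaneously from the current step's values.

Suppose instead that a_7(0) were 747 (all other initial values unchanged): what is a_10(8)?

Answer: a_10(8) = 367
Key observation: This trace re-runs the system from the modified initial state.

Derivation:
t=0: [212, 60, 637, 81, 832, 143, 191, 747, 55, 84, 634, 98]
t=1: [232, 876, 584, 113, 711, 169, 213, 656, 872, 115, 582, 129]
t=2: [243, 732, 542, 134, 625, 185, 225, 589, 729, 136, 540, 149]
t=3: [247, 632, 508, 147, 562, 194, 230, 539, 630, 150, 507, 161]
t=4: [246, 563, 481, 155, 516, 197, 230, 502, 561, 158, 480, 168]
t=5: [241, 513, 455, 158, 483, 197, 226, 473, 512, 161, 454, 170]
t=6: [233, 477, 427, 157, 453, 193, 219, 444, 477, 160, 427, 168]
t=7: [221, 443, 398, 152, 422, 185, 208, 413, 443, 155, 398, 162]
t=8: [206, 407, 367, 142, 388, 173, 194, 380, 407, 145, 367, 152]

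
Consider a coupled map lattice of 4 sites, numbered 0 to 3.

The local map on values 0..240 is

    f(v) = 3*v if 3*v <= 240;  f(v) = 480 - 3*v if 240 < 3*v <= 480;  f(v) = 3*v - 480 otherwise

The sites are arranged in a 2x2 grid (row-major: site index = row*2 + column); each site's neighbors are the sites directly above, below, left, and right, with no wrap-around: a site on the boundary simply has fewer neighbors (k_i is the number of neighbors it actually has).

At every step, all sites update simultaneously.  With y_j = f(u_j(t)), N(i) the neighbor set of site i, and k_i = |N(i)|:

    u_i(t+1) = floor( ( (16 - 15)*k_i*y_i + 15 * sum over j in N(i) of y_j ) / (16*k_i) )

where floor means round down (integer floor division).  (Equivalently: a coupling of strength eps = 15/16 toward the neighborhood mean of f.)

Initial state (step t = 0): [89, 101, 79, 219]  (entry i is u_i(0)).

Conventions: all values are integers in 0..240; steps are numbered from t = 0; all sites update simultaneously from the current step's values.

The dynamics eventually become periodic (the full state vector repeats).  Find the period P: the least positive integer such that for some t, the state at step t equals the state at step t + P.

Answer: 8
Key observation: The state at step 39, [21, 21, 21, 21], reappears at step 47 — and no state repeats earlier — so the cycle the system enters has period 8.

Derivation:
t=0: [89, 101, 79, 219]
t=1: [207, 193, 197, 205]
t=2: [107, 135, 136, 106]
t=3: [78, 155, 154, 79]
t=4: [30, 221, 221, 30]
t=5: [177, 95, 95, 177]
t=6: [186, 60, 60, 186]
t=7: [173, 84, 84, 173]
t=8: [216, 50, 50, 216]
t=9: [151, 166, 166, 151]
t=10: [18, 26, 26, 18]
t=11: [76, 55, 55, 76]
t=12: [168, 224, 224, 168]
t=13: [181, 34, 34, 181]
t=14: [99, 65, 65, 99]
t=15: [194, 183, 183, 194]
t=16: [71, 99, 99, 71]
t=17: [184, 211, 211, 184]
t=18: [147, 77, 77, 147]
t=19: [219, 51, 51, 219]
t=20: [154, 175, 175, 154]
t=21: [43, 19, 19, 43]
t=22: [61, 124, 124, 61]
t=23: [112, 178, 178, 112]
t=24: [59, 138, 138, 59]
t=25: [72, 170, 170, 72]
t=26: [41, 204, 204, 41]
t=27: [131, 123, 123, 131]
t=28: [109, 88, 88, 109]
t=29: [212, 156, 156, 212]
t=30: [21, 147, 147, 21]
t=31: [40, 61, 61, 40]
t=32: [179, 123, 123, 179]
t=33: [107, 60, 60, 107]
t=34: [178, 160, 160, 178]
t=35: [3, 50, 50, 3]
t=36: [141, 17, 17, 141]
t=37: [51, 56, 56, 51]
t=38: [167, 153, 153, 167]
t=39: [21, 21, 21, 21]
t=40: [63, 63, 63, 63]
t=41: [189, 189, 189, 189]
t=42: [87, 87, 87, 87]
t=43: [219, 219, 219, 219]
t=44: [177, 177, 177, 177]
t=45: [51, 51, 51, 51]
t=46: [153, 153, 153, 153]
t=47: [21, 21, 21, 21]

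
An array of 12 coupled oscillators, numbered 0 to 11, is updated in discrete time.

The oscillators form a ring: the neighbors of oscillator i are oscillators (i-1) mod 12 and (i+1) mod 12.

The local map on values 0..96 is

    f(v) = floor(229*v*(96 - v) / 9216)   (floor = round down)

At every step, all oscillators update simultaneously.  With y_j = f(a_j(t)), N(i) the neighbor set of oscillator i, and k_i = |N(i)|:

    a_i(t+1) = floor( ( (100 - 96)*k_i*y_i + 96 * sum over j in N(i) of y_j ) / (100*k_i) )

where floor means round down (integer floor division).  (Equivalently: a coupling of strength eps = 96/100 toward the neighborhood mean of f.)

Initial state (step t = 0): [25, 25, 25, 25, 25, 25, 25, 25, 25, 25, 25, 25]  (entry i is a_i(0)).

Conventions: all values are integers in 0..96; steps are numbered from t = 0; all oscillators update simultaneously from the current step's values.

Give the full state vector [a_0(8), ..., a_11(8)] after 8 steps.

Answer: [56, 56, 56, 56, 56, 56, 56, 56, 56, 56, 56, 56]

Derivation:
t=0: [25, 25, 25, 25, 25, 25, 25, 25, 25, 25, 25, 25]
t=1: [44, 44, 44, 44, 44, 44, 44, 44, 44, 44, 44, 44]
t=2: [56, 56, 56, 56, 56, 56, 56, 56, 56, 56, 56, 56]
t=3: [55, 55, 55, 55, 55, 55, 55, 55, 55, 55, 55, 55]
t=4: [56, 56, 56, 56, 56, 56, 56, 56, 56, 56, 56, 56]
t=5: [55, 55, 55, 55, 55, 55, 55, 55, 55, 55, 55, 55]
t=6: [56, 56, 56, 56, 56, 56, 56, 56, 56, 56, 56, 56]
t=7: [55, 55, 55, 55, 55, 55, 55, 55, 55, 55, 55, 55]
t=8: [56, 56, 56, 56, 56, 56, 56, 56, 56, 56, 56, 56]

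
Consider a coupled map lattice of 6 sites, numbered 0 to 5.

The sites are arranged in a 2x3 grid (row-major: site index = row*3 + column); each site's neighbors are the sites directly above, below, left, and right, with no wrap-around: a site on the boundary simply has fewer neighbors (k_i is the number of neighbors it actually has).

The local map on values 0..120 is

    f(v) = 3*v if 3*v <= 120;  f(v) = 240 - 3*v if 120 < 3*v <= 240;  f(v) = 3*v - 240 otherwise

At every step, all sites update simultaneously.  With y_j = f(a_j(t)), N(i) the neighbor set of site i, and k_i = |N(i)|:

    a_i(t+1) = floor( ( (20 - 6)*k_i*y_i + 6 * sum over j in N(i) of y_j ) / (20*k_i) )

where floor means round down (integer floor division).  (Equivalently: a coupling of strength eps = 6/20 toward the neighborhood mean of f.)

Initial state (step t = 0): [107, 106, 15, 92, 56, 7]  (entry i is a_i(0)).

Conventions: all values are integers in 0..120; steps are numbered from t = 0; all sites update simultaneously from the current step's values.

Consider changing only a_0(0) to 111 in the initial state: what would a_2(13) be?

Answer: a_2(13) = 33
Key observation: This trace re-runs the system from the modified initial state.

Derivation:
t=0: [111, 106, 15, 92, 56, 7]
t=1: [82, 75, 46, 49, 63, 32]
t=2: [20, 26, 88, 73, 56, 90]
t=3: [56, 70, 33, 34, 63, 35]
t=4: [70, 43, 89, 89, 59, 96]
t=5: [41, 89, 42, 32, 62, 47]
t=6: [100, 47, 98, 92, 60, 94]
t=7: [62, 86, 58, 43, 59, 46]
t=8: [57, 30, 64, 95, 67, 90]
t=9: [68, 78, 51, 47, 43, 34]
t=10: [40, 27, 77, 91, 98, 101]
t=11: [101, 75, 27, 49, 55, 53]
t=12: [60, 32, 71, 85, 71, 80]
t=13: [58, 78, 33, 23, 30, 8]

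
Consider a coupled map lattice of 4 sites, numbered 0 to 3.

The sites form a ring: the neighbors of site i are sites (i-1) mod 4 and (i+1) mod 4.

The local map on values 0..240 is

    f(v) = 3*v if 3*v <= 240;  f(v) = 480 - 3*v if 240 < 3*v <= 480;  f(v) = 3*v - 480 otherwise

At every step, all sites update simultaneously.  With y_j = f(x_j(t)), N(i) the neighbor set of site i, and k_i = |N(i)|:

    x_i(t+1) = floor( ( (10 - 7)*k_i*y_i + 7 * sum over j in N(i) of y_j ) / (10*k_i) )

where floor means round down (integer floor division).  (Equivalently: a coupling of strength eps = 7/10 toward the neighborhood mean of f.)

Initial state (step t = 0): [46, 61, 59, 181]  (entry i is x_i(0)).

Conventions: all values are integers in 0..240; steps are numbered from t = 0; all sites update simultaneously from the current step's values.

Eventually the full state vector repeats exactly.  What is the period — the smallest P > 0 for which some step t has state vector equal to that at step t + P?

Answer: 16
Key observation: The state at step 53, [83, 51, 83, 51], reappears at step 69 — and no state repeats earlier — so the cycle the system enters has period 16.

Derivation:
t=0: [46, 61, 59, 181]
t=1: [127, 165, 139, 129]
t=2: [67, 61, 56, 84]
t=3: [204, 184, 194, 197]
t=4: [103, 103, 94, 115]
t=5: [158, 180, 166, 169]
t=6: [32, 26, 35, 16]
t=7: [72, 93, 75, 84]
t=8: [214, 214, 217, 222]
t=9: [170, 165, 173, 172]
t=10: [26, 28, 29, 34]
t=11: [88, 82, 91, 88]
t=12: [222, 218, 219, 212]
t=13: [171, 179, 168, 173]
t=14: [43, 37, 40, 31]
t=15: [110, 120, 107, 115]
t=16: [134, 144, 136, 148]
t=17: [52, 66, 51, 63]
t=18: [182, 167, 181, 164]
t=19: [31, 51, 30, 48]
t=20: [131, 109, 130, 107]
t=21: [135, 107, 136, 109]
t=22: [131, 99, 130, 97]
t=23: [156, 116, 157, 118]
t=24: [93, 46, 93, 45]
t=25: [155, 182, 155, 181]
t=26: [49, 30, 49, 29]
t=27: [106, 129, 106, 129]
t=28: [113, 141, 113, 141]
t=29: [82, 115, 82, 115]
t=30: [164, 204, 164, 204]
t=31: [96, 48, 96, 48]
t=32: [158, 177, 158, 177]
t=33: [37, 19, 37, 19]
t=34: [73, 94, 73, 94]
t=35: [204, 212, 204, 212]
t=36: [148, 139, 148, 139]
t=37: [54, 44, 54, 44]
t=38: [141, 153, 141, 153]
t=39: [31, 46, 31, 46]
t=40: [124, 106, 124, 106]
t=41: [145, 124, 145, 124]
t=42: [89, 63, 89, 63]
t=43: [196, 205, 196, 205]
t=44: [126, 116, 126, 116]
t=45: [123, 111, 123, 111]
t=46: [136, 121, 136, 121]
t=47: [103, 85, 103, 85]
t=48: [208, 187, 208, 187]
t=49: [99, 125, 99, 125]
t=50: [128, 159, 128, 159]
t=51: [30, 68, 30, 68]
t=52: [169, 124, 169, 124]
t=53: [83, 51, 83, 51]
t=54: [176, 207, 176, 207]
t=55: [113, 75, 113, 75]
t=56: [199, 166, 199, 166]
t=57: [47, 87, 47, 87]
t=58: [195, 164, 195, 164]
t=59: [39, 77, 39, 77]
t=60: [196, 151, 196, 151]
t=61: [51, 83, 51, 83]
t=62: [207, 176, 207, 176]
t=63: [75, 113, 75, 113]
t=64: [166, 199, 166, 199]
t=65: [87, 47, 87, 47]
t=66: [164, 195, 164, 195]
t=67: [77, 39, 77, 39]
t=68: [151, 196, 151, 196]
t=69: [83, 51, 83, 51]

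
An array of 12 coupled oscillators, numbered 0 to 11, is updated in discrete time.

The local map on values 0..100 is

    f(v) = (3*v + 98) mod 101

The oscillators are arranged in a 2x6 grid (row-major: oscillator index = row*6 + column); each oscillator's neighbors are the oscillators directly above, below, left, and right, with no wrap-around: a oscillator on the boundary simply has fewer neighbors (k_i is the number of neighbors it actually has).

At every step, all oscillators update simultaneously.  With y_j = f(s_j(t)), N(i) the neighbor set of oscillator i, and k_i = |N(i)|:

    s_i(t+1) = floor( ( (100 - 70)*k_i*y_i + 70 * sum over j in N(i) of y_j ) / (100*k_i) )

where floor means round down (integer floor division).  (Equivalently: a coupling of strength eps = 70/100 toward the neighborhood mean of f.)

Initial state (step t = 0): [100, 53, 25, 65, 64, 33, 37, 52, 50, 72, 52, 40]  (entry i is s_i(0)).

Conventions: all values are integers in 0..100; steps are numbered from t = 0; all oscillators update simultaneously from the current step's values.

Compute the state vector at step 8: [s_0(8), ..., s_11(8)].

Answer: [66, 68, 76, 56, 59, 55, 57, 79, 68, 70, 59, 57]

Derivation:
t=0: [100, 53, 25, 65, 64, 33, 37, 52, 50, 72, 52, 40]
t=1: [50, 67, 66, 67, 82, 65, 53, 40, 45, 47, 42, 56]
t=2: [67, 65, 80, 69, 61, 64, 38, 47, 43, 46, 39, 58]
t=3: [64, 66, 38, 35, 47, 78, 49, 40, 32, 19, 46, 56]
t=4: [74, 54, 46, 23, 26, 44, 49, 58, 46, 46, 46, 41]
t=5: [40, 45, 47, 53, 52, 41, 43, 52, 42, 41, 40, 27]
t=6: [24, 33, 36, 41, 36, 51, 31, 33, 31, 27, 39, 35]
t=7: [85, 68, 49, 25, 20, 16, 84, 93, 68, 51, 23, 22]
t=8: [66, 68, 76, 56, 59, 55, 57, 79, 68, 70, 59, 57]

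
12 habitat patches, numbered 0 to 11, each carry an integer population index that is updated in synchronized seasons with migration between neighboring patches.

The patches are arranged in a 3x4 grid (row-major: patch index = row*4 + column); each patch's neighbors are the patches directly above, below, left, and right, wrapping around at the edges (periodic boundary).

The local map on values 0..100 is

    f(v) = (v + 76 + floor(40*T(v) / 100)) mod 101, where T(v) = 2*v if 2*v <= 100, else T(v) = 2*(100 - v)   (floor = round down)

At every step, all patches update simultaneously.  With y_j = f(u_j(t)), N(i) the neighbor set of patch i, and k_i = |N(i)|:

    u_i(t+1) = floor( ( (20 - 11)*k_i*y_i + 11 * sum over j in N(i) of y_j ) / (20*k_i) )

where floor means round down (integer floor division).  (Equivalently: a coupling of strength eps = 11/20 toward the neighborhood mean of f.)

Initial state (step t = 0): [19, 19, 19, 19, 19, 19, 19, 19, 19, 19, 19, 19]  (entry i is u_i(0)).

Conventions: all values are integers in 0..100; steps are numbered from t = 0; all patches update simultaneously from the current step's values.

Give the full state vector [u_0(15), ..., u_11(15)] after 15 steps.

Answer: [68, 68, 68, 68, 68, 68, 68, 68, 68, 68, 68, 68]

Derivation:
t=0: [19, 19, 19, 19, 19, 19, 19, 19, 19, 19, 19, 19]
t=1: [9, 9, 9, 9, 9, 9, 9, 9, 9, 9, 9, 9]
t=2: [92, 92, 92, 92, 92, 92, 92, 92, 92, 92, 92, 92]
t=3: [73, 73, 73, 73, 73, 73, 73, 73, 73, 73, 73, 73]
t=4: [69, 69, 69, 69, 69, 69, 69, 69, 69, 69, 69, 69]
t=5: [68, 68, 68, 68, 68, 68, 68, 68, 68, 68, 68, 68]
t=6: [68, 68, 68, 68, 68, 68, 68, 68, 68, 68, 68, 68]
t=7: [68, 68, 68, 68, 68, 68, 68, 68, 68, 68, 68, 68]
t=8: [68, 68, 68, 68, 68, 68, 68, 68, 68, 68, 68, 68]
t=9: [68, 68, 68, 68, 68, 68, 68, 68, 68, 68, 68, 68]
t=10: [68, 68, 68, 68, 68, 68, 68, 68, 68, 68, 68, 68]
t=11: [68, 68, 68, 68, 68, 68, 68, 68, 68, 68, 68, 68]
t=12: [68, 68, 68, 68, 68, 68, 68, 68, 68, 68, 68, 68]
t=13: [68, 68, 68, 68, 68, 68, 68, 68, 68, 68, 68, 68]
t=14: [68, 68, 68, 68, 68, 68, 68, 68, 68, 68, 68, 68]
t=15: [68, 68, 68, 68, 68, 68, 68, 68, 68, 68, 68, 68]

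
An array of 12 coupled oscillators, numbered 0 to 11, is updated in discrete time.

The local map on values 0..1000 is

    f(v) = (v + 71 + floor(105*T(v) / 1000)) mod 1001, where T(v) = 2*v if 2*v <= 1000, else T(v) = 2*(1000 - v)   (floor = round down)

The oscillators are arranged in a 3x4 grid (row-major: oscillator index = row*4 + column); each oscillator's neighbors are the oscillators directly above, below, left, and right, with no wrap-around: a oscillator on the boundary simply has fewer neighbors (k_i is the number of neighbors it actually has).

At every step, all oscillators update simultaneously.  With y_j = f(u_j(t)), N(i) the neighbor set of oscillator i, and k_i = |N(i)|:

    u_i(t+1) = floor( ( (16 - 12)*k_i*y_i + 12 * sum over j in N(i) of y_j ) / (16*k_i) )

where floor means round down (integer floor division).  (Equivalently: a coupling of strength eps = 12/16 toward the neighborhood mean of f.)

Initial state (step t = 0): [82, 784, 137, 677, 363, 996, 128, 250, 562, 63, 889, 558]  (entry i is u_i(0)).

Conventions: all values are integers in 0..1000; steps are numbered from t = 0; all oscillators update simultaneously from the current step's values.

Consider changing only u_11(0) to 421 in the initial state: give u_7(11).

Answer: u_7(11) = 665
Key observation: This trace re-runs the system from the modified initial state.

Derivation:
t=0: [82, 784, 137, 677, 363, 996, 128, 250, 562, 63, 889, 421]
t=1: [571, 343, 544, 432, 367, 350, 367, 498, 427, 480, 483, 653]
t=2: [558, 605, 576, 666, 582, 529, 603, 644, 584, 596, 654, 697]
t=3: [742, 728, 764, 773, 725, 738, 755, 796, 744, 747, 784, 802]
t=4: [857, 867, 877, 895, 863, 864, 886, 897, 863, 875, 890, 906]
t=5: [962, 964, 976, 982, 961, 968, 977, 988, 965, 970, 983, 988]
t=6: [39, 43, 49, 55, 41, 44, 52, 56, 42, 47, 53, 58]
t=7: [120, 123, 130, 134, 120, 125, 132, 137, 122, 126, 134, 137]
t=8: [217, 221, 227, 232, 218, 222, 229, 233, 219, 224, 230, 234]
t=9: [335, 338, 345, 349, 335, 340, 346, 351, 337, 341, 348, 351]
t=10: [477, 481, 487, 491, 478, 481, 489, 493, 479, 483, 489, 493]
t=11: [650, 653, 660, 663, 650, 654, 660, 665, 651, 655, 661, 665]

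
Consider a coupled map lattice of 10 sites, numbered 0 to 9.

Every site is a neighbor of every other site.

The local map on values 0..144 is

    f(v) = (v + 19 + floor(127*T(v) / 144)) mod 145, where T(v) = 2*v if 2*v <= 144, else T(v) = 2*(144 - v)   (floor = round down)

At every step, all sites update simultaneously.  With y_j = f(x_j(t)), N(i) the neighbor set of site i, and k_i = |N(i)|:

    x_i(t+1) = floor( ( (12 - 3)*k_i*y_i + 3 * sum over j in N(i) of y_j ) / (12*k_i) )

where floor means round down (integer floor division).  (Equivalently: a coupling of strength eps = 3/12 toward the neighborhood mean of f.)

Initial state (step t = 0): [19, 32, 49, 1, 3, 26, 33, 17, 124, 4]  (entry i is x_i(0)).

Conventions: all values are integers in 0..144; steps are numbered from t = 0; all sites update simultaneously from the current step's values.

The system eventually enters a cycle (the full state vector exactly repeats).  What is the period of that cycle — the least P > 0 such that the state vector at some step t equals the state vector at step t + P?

Simulating step by step:
t=0: [19, 32, 49, 1, 3, 26, 33, 17, 124, 4]
t=1: [66, 92, 22, 30, 35, 80, 95, 62, 39, 37]
t=2: [63, 63, 79, 95, 105, 70, 62, 55, 113, 110]
t=3: [48, 48, 61, 53, 47, 61, 46, 32, 43, 44]
t=4: [18, 18, 44, 28, 16, 44, 14, 91, 112, 115]
t=5: [70, 70, 122, 90, 66, 122, 62, 63, 51, 50]
t=6: [60, 60, 36, 54, 52, 36, 44, 46, 22, 20]
t=7: [46, 46, 103, 34, 30, 103, 119, 18, 75, 71]
t=8: [16, 16, 50, 96, 88, 50, 42, 64, 66, 66]
t=9: [61, 61, 24, 54, 58, 24, 113, 51, 56, 56]
t=10: [42, 42, 73, 28, 36, 73, 41, 21, 31, 31]
t=11: [126, 126, 81, 98, 114, 81, 124, 84, 104, 104]
t=12: [35, 35, 60, 51, 42, 60, 37, 58, 47, 47]
t=13: [100, 100, 45, 27, 114, 45, 104, 41, 19, 19]
t=14: [60, 60, 126, 90, 52, 126, 58, 118, 74, 74]
t=15: [40, 40, 34, 54, 24, 34, 36, 38, 63, 63]
t=16: [118, 118, 106, 42, 87, 106, 111, 115, 60, 60]
t=17: [41, 41, 48, 112, 58, 48, 45, 43, 42, 42]
t=18: [120, 120, 29, 55, 49, 29, 128, 124, 122, 122]
t=19: [38, 38, 83, 30, 18, 83, 33, 35, 36, 36]
t=20: [117, 117, 74, 100, 77, 74, 107, 111, 113, 113]
t=21: [41, 41, 65, 50, 63, 65, 47, 45, 43, 43]
t=22: [118, 118, 61, 32, 58, 61, 25, 126, 122, 122]
t=23: [40, 40, 43, 90, 38, 43, 77, 35, 38, 38]
t=24: [125, 125, 130, 74, 121, 130, 81, 114, 121, 121]
t=25: [34, 34, 31, 62, 36, 31, 58, 40, 36, 36]
t=26: [108, 108, 102, 60, 112, 102, 52, 120, 112, 112]
t=27: [43, 43, 47, 39, 41, 47, 23, 37, 41, 41]
t=28: [126, 126, 30, 118, 123, 30, 87, 115, 123, 123]
t=29: [36, 36, 86, 40, 38, 86, 58, 42, 38, 38]
t=30: [113, 113, 73, 121, 118, 73, 53, 126, 118, 118]
t=31: [41, 41, 63, 37, 38, 63, 26, 34, 38, 38]
t=32: [124, 124, 63, 116, 118, 63, 94, 110, 118, 118]
t=33: [35, 35, 46, 39, 38, 46, 51, 42, 38, 38]
t=34: [107, 107, 25, 115, 113, 25, 34, 121, 113, 113]
t=35: [49, 49, 79, 44, 45, 79, 96, 41, 45, 45]
t=36: [31, 31, 73, 126, 128, 73, 64, 120, 128, 128]
t=37: [90, 90, 67, 37, 37, 67, 51, 41, 37, 37]
t=38: [66, 66, 66, 111, 111, 66, 34, 119, 111, 111]
t=39: [55, 55, 55, 46, 46, 55, 96, 41, 46, 46]
t=40: [26, 26, 26, 8, 8, 26, 47, 103, 8, 8]
t=41: [81, 81, 81, 45, 45, 81, 18, 51, 45, 45]
t=42: [73, 73, 73, 128, 128, 73, 74, 35, 128, 128]
t=43: [68, 68, 68, 38, 38, 68, 67, 99, 38, 38]
t=44: [67, 67, 67, 113, 113, 67, 66, 61, 113, 113]
t=45: [56, 56, 56, 43, 43, 56, 54, 44, 43, 43]
t=46: [43, 43, 43, 121, 121, 43, 39, 123, 121, 121]
t=47: [122, 122, 122, 48, 48, 122, 114, 48, 48, 48]
t=48: [30, 30, 30, 10, 10, 30, 34, 10, 10, 10]
t=49: [93, 93, 93, 53, 53, 93, 101, 53, 53, 53]
t=50: [50, 50, 50, 24, 24, 50, 46, 24, 24, 24]
t=51: [21, 21, 21, 74, 74, 21, 13, 74, 74, 74]
t=52: [75, 75, 75, 71, 71, 75, 58, 71, 71, 71]
t=53: [69, 69, 69, 69, 69, 69, 43, 69, 69, 69]
t=54: [66, 66, 66, 66, 66, 66, 118, 66, 66, 66]
t=55: [55, 55, 55, 55, 55, 55, 41, 55, 55, 55]
t=56: [28, 28, 28, 28, 28, 28, 105, 28, 28, 28]
t=57: [94, 94, 94, 94, 94, 94, 59, 94, 94, 94]
t=58: [55, 55, 55, 55, 55, 55, 41, 55, 55, 55]

Answer: 3
Key observation: The state at step 55, [55, 55, 55, 55, 55, 55, 41, 55, 55, 55], reappears at step 58 — and no state repeats earlier — so the cycle the system enters has period 3.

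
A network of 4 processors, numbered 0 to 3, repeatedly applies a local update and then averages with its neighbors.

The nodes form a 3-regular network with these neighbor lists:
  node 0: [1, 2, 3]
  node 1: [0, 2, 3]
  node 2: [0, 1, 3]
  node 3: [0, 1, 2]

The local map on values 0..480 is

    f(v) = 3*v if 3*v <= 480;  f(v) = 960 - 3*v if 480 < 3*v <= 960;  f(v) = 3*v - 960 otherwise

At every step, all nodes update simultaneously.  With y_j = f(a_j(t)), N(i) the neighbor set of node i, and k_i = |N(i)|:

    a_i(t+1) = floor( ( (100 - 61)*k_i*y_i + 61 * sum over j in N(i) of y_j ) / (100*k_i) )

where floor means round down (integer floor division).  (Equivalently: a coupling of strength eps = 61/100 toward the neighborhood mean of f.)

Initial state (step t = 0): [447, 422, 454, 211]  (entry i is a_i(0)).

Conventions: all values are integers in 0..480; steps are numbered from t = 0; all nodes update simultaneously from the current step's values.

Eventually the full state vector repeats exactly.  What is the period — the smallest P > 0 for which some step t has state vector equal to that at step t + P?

Answer: 4
Key observation: The state at step 7, [276, 276, 276, 276], reappears at step 11 — and no state repeats earlier — so the cycle the system enters has period 4.

Derivation:
t=0: [447, 422, 454, 211]
t=1: [359, 345, 362, 348]
t=2: [103, 95, 105, 97]
t=3: [301, 297, 302, 298]
t=4: [60, 62, 60, 62]
t=5: [182, 183, 182, 183]
t=6: [412, 412, 412, 412]
t=7: [276, 276, 276, 276]
t=8: [132, 132, 132, 132]
t=9: [396, 396, 396, 396]
t=10: [228, 228, 228, 228]
t=11: [276, 276, 276, 276]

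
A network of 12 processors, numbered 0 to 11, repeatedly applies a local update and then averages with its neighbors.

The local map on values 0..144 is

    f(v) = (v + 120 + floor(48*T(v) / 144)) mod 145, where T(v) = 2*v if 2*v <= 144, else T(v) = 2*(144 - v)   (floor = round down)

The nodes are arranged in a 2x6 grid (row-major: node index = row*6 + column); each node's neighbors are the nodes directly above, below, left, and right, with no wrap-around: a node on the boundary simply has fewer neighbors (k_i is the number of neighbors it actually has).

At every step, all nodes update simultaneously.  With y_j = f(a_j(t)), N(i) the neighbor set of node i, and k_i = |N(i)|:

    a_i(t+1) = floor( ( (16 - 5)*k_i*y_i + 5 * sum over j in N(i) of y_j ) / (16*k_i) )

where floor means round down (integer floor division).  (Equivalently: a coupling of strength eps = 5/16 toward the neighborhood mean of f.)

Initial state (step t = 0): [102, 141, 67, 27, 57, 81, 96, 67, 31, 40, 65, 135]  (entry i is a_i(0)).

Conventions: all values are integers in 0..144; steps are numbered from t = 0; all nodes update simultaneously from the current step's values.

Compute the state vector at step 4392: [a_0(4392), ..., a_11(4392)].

Answer: [106, 106, 106, 106, 106, 106, 106, 106, 106, 106, 106, 106]
Key observation: The state at step 8, [106, 106, 106, 106, 106, 106, 106, 106, 106, 106, 106, 106], reappears at step 9: the system is in a cycle of period 1 from step 8 on.  Therefore the state at step 4392 equals the state at step 8 + ((4392 - 8) mod 1) = 8, which is [106, 106, 106, 106, 106, 106, 106, 106, 106, 106, 106, 106].

Derivation:
t=0: [102, 141, 67, 27, 57, 81, 96, 67, 31, 40, 65, 135]
t=1: [106, 109, 76, 34, 69, 96, 100, 84, 40, 41, 80, 108]
t=2: [105, 104, 84, 45, 85, 101, 103, 94, 52, 47, 91, 104]
t=3: [105, 104, 90, 60, 94, 103, 104, 98, 68, 58, 96, 104]
t=4: [105, 104, 97, 80, 99, 104, 104, 101, 89, 76, 99, 104]
t=5: [105, 104, 102, 98, 103, 104, 105, 103, 100, 97, 103, 104]
t=6: [105, 105, 104, 103, 104, 105, 105, 105, 104, 103, 104, 105]
t=7: [106, 105, 105, 105, 105, 105, 106, 105, 105, 105, 105, 105]
t=8: [106, 106, 106, 106, 106, 106, 106, 106, 106, 106, 106, 106]
t=9: [106, 106, 106, 106, 106, 106, 106, 106, 106, 106, 106, 106]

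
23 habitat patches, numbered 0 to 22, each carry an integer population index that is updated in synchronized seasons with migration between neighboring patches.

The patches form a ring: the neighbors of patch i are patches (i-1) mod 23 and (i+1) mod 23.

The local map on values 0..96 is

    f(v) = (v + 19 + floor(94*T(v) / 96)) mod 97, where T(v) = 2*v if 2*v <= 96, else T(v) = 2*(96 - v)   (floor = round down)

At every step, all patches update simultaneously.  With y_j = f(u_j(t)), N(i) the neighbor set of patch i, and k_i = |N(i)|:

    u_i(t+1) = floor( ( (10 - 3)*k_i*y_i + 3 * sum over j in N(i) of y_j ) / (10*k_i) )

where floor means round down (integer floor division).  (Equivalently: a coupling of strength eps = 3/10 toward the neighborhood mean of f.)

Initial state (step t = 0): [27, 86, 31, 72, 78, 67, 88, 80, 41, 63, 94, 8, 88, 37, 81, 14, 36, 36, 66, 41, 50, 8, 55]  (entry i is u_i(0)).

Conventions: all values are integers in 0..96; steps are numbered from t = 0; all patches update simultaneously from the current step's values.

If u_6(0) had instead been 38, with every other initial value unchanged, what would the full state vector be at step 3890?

Answer: [58, 58, 57, 56, 56, 55, 54, 54, 54, 53, 53, 53, 53, 54, 55, 56, 57, 57, 58, 58, 58, 59, 59]
Key observation: The state at step 20, [58, 58, 57, 56, 56, 55, 54, 54, 54, 53, 53, 53, 53, 54, 55, 56, 57, 57, 58, 58, 58, 59, 59], reappears at step 22: the system is in a cycle of period 2 from step 20 on.  Therefore the state at step 3890 equals the state at step 20 + ((3890 - 20) mod 2) = 20, which is [58, 58, 57, 56, 56, 55, 54, 54, 54, 53, 53, 53, 53, 54, 55, 56, 57, 57, 58, 58, 58, 59, 59].

Derivation:
t=0: [27, 86, 31, 72, 78, 67, 38, 80, 41, 63, 94, 8, 88, 37, 81, 14, 36, 36, 66, 41, 50, 8, 55]
t=1: [13, 21, 19, 35, 37, 41, 35, 34, 42, 43, 26, 36, 28, 30, 36, 51, 32, 30, 42, 46, 56, 47, 46]
t=2: [60, 76, 68, 33, 31, 38, 27, 26, 42, 55, 78, 34, 8, 11, 30, 49, 21, 16, 42, 55, 57, 59, 58]
t=3: [50, 40, 39, 21, 17, 25, 20, 73, 55, 52, 36, 26, 40, 43, 24, 57, 76, 65, 50, 55, 55, 53, 53]
t=4: [58, 42, 44, 72, 74, 86, 74, 48, 54, 54, 42, 76, 49, 53, 78, 57, 41, 47, 59, 57, 57, 58, 59]
t=5: [52, 48, 49, 42, 37, 30, 40, 59, 58, 56, 46, 42, 58, 56, 41, 50, 47, 57, 54, 54, 54, 54, 53]
t=6: [60, 63, 60, 46, 30, 17, 37, 51, 54, 56, 55, 49, 53, 53, 47, 59, 60, 56, 57, 58, 58, 58, 59]
t=7: [51, 49, 52, 49, 26, 54, 41, 56, 58, 56, 57, 61, 59, 59, 59, 54, 52, 55, 55, 54, 54, 53, 53]
t=8: [61, 62, 60, 67, 84, 61, 47, 53, 54, 55, 54, 51, 52, 53, 53, 57, 59, 57, 57, 57, 58, 58, 59]
t=9: [51, 50, 50, 43, 34, 49, 59, 59, 58, 57, 58, 60, 60, 59, 58, 55, 53, 54, 55, 54, 54, 53, 52]
t=10: [61, 61, 60, 46, 32, 55, 54, 53, 54, 54, 53, 52, 52, 53, 54, 56, 58, 58, 57, 57, 58, 59, 60]
t=11: [51, 51, 52, 50, 28, 51, 58, 58, 58, 58, 59, 59, 59, 59, 57, 56, 54, 54, 54, 54, 54, 53, 52]
t=12: [60, 60, 60, 53, 21, 51, 55, 54, 54, 53, 53, 53, 53, 53, 54, 56, 57, 58, 58, 58, 58, 59, 60]
t=13: [52, 52, 53, 61, 74, 63, 57, 57, 58, 58, 59, 59, 59, 58, 57, 56, 55, 54, 54, 54, 53, 53, 52]
t=14: [60, 59, 57, 50, 42, 48, 54, 54, 54, 53, 53, 53, 53, 54, 55, 56, 57, 57, 58, 58, 58, 59, 59]
t=15: [52, 53, 55, 58, 51, 60, 58, 58, 58, 58, 59, 59, 58, 58, 57, 56, 55, 54, 54, 54, 53, 53, 52]
t=16: [59, 58, 56, 55, 58, 53, 53, 54, 54, 53, 53, 53, 53, 54, 55, 56, 57, 57, 58, 58, 58, 59, 59]
t=17: [53, 54, 55, 56, 55, 58, 58, 58, 58, 58, 59, 59, 58, 58, 57, 56, 55, 54, 54, 54, 53, 53, 53]
t=18: [58, 58, 57, 56, 56, 54, 54, 54, 54, 53, 53, 53, 53, 54, 55, 56, 57, 57, 58, 58, 58, 59, 59]
t=19: [53, 54, 55, 55, 56, 57, 58, 58, 58, 58, 59, 59, 58, 58, 57, 56, 55, 54, 54, 54, 53, 53, 53]
t=20: [58, 58, 57, 56, 56, 55, 54, 54, 54, 53, 53, 53, 53, 54, 55, 56, 57, 57, 58, 58, 58, 59, 59]
t=21: [53, 54, 55, 55, 56, 57, 57, 58, 58, 58, 59, 59, 58, 58, 57, 56, 55, 54, 54, 54, 53, 53, 53]
t=22: [58, 58, 57, 56, 56, 55, 54, 54, 54, 53, 53, 53, 53, 54, 55, 56, 57, 57, 58, 58, 58, 59, 59]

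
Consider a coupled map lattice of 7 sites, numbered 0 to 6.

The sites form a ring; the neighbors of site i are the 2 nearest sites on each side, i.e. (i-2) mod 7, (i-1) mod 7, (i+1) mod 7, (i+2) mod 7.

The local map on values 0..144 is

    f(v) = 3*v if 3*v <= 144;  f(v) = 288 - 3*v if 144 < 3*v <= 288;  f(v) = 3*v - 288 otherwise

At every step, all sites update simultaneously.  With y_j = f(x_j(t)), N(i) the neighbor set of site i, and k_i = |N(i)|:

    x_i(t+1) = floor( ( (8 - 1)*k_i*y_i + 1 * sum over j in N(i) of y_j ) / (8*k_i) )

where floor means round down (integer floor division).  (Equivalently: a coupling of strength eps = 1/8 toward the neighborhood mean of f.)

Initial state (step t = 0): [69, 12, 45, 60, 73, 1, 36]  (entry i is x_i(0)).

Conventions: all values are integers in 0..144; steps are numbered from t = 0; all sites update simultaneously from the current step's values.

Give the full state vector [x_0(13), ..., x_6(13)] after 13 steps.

Simulating step by step:
t=0: [69, 12, 45, 60, 73, 1, 36]
t=1: [79, 45, 127, 102, 71, 14, 100]
t=2: [53, 123, 90, 26, 70, 41, 19]
t=3: [121, 79, 27, 77, 76, 118, 62]
t=4: [75, 54, 78, 57, 62, 66, 97]
t=5: [63, 117, 60, 114, 97, 87, 14]
t=6: [94, 64, 101, 53, 9, 29, 42]
t=7: [15, 92, 21, 119, 34, 85, 117]
t=8: [44, 18, 62, 66, 96, 37, 61]
t=9: [127, 60, 97, 87, 12, 107, 101]
t=10: [86, 98, 10, 29, 33, 34, 21]
t=11: [32, 11, 33, 83, 95, 97, 62]
t=12: [91, 39, 91, 38, 10, 10, 93]
t=13: [18, 107, 21, 105, 31, 31, 13]

Answer: [18, 107, 21, 105, 31, 31, 13]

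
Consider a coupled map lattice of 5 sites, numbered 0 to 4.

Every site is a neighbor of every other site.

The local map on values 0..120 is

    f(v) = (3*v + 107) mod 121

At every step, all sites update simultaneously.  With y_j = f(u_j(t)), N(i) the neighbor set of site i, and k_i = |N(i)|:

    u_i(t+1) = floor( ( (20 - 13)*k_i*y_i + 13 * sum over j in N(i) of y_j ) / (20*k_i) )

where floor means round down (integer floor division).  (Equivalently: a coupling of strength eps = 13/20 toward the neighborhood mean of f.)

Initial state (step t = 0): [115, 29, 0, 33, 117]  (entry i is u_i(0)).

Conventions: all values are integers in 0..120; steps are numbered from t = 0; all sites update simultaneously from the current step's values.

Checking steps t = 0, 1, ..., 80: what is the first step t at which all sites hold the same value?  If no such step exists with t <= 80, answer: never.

Answer: never
Key observation: The state at step 5 reappears at step 10 — the system is in a cycle of period 5 from step 5 on.  No step 0..10 is synchronized, and the cycle repeats forever, so no step up to 80 (or ever) has all sites equal.

Derivation:
t=0: [115, 29, 0, 33, 117]  (not all equal)
t=1: [89, 86, 93, 88, 90]  (not all equal)
t=2: [11, 9, 13, 10, 12]  (not all equal)
t=3: [19, 17, 20, 18, 19]  (not all equal)
t=4: [42, 40, 42, 41, 42]  (not all equal)
t=5: [110, 109, 110, 109, 110]  (not all equal)
t=6: [73, 72, 73, 72, 73]  (not all equal)
t=7: [83, 82, 83, 82, 83]  (not all equal)
t=8: [113, 112, 113, 112, 113]  (not all equal)
t=9: [82, 81, 82, 81, 82]  (not all equal)
t=10: [110, 109, 110, 109, 110]  (not all equal)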